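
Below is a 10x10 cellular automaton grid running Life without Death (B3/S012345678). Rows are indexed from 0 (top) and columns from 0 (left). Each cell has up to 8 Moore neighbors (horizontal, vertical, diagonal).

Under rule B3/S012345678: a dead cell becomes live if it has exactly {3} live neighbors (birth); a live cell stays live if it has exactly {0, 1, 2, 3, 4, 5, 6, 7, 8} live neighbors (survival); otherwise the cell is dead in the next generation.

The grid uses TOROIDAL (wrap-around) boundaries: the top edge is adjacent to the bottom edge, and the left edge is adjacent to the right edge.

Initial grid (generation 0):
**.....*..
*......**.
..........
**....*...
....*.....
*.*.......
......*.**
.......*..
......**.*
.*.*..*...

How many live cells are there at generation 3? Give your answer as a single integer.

Simulating step by step:
Generation 0 (given above): 22 live cells
Generation 1: 39 live cells
***...****
**.....***
**.....*.*
**....*...
*...*.....
*.*......*
......****
.......*.*
......****
.***..*.*.
Generation 2: 48 live cells
****..****
**.....***
***...**.*
**....*...
*...*.....
***....*.*
......****
*......*.*
*.*...****
.***.**.*.
Generation 3: 60 live cells
**********
**.*...***
***...**.*
***..***..
*.*.*.....
***...**.*
......****
**.....*.*
*.**.*****
.******.*.
Population at generation 3: 60

Answer: 60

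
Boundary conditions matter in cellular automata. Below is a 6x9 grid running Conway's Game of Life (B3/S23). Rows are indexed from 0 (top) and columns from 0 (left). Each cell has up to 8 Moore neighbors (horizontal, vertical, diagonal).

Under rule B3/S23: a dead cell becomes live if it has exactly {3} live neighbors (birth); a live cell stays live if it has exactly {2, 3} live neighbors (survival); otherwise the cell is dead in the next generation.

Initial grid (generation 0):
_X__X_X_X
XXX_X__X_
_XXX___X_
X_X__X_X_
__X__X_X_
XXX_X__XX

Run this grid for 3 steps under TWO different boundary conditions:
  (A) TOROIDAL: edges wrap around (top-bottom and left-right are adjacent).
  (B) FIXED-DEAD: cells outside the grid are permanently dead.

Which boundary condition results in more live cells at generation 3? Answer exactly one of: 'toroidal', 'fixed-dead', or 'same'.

Under TOROIDAL boundary, generation 3:
____X_XX_
_________
_____XX__
________X
___XX_X__
___XX____
Population = 11

Under FIXED-DEAD boundary, generation 3:
X_XX_____
X________
___XX____
_________
_XX____X_
_XX___XX_
Population = 13

Comparison: toroidal=11, fixed-dead=13 -> fixed-dead

Answer: fixed-dead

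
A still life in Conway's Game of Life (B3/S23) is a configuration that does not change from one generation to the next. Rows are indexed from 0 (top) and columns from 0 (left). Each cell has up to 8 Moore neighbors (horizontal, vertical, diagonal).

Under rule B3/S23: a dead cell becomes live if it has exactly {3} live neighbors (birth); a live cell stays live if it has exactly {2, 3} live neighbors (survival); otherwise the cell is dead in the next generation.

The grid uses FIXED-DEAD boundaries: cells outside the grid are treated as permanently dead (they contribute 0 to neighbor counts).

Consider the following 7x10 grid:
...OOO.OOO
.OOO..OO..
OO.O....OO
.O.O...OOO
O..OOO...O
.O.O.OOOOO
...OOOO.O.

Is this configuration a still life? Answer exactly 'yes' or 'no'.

Answer: no

Derivation:
Compute generation 1 and compare to generation 0 (given above):
Generation 1:
...OOO.OO.
OO...OO...
O..OO.O..O
.O.O...O..
OO.O.O....
.........O
..OO....OO
Cell (0,9) differs: gen0=1 vs gen1=0 -> NOT a still life.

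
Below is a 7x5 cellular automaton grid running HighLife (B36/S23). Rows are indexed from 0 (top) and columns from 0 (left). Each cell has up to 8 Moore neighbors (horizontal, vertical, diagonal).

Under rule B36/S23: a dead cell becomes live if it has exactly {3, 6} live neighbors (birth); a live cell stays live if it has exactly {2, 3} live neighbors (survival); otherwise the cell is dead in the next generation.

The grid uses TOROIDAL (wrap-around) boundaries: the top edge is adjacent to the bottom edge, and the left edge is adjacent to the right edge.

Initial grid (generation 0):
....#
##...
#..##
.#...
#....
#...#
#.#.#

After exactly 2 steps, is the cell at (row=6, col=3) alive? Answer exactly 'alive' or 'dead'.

Answer: alive

Derivation:
Simulating step by step:
Generation 0 (given above): 13 live cells
Generation 1: 12 live cells
...##
.#.#.
..#.#
.#...
##..#
...#.
.#...
Generation 2: 22 live cells
#..##
#....
####.
.####
###.#
.##.#
..###

Cell (6,3) at generation 2: 1 -> alive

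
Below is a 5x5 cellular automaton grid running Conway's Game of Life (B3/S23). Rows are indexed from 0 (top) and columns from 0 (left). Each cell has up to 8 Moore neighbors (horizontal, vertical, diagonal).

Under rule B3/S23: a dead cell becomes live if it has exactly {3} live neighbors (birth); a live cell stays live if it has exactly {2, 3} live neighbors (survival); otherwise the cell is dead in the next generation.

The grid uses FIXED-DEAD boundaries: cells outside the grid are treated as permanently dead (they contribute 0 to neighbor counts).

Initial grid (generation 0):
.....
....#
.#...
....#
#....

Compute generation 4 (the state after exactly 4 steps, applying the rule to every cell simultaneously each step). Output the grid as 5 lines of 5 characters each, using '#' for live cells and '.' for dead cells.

Simulating step by step:
Generation 0 (given above): 4 live cells
Generation 1: 0 live cells
.....
.....
.....
.....
.....
Generation 2: 0 live cells
.....
.....
.....
.....
.....
Generation 3: 0 live cells
.....
.....
.....
.....
.....
Generation 4: 0 live cells
(generation 4 grid is the final answer)

Answer: .....
.....
.....
.....
.....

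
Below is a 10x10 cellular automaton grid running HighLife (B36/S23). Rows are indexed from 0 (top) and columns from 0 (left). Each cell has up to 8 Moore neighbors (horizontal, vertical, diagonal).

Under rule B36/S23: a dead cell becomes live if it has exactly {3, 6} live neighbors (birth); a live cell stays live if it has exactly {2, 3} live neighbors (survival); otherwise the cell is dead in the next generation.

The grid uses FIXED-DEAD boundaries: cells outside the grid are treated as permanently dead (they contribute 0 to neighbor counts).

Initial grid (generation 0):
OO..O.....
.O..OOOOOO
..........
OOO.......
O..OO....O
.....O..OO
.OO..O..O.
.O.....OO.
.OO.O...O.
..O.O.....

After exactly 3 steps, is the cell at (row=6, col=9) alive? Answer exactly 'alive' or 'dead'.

Answer: alive

Derivation:
Simulating step by step:
Generation 0 (given above): 33 live cells
Generation 1: 49 live cells
OO..O.OOO.
OO..OOOOO.
O.O..OOOO.
OOOO......
O.OOO...OO
.OOO.O..OO
.OO...O...
O..O...OOO
.OO....OO.
.OO.......
Generation 2: 34 live cells
OO..O...O.
..OOO....O
........O.
O....OO..O
O.......OO
O....O.OOO
O...O.O...
O..O..O..O
O..O...O.O
.OO.......
Generation 3: 43 live cells
.OO.O.....
.OOOO...OO
...OOO..OO
.......O.O
OO...O....
OO...OOO.O
OO..O.O..O
OO.OOOOOO.
O..O....O.
.OO.......

Cell (6,9) at generation 3: 1 -> alive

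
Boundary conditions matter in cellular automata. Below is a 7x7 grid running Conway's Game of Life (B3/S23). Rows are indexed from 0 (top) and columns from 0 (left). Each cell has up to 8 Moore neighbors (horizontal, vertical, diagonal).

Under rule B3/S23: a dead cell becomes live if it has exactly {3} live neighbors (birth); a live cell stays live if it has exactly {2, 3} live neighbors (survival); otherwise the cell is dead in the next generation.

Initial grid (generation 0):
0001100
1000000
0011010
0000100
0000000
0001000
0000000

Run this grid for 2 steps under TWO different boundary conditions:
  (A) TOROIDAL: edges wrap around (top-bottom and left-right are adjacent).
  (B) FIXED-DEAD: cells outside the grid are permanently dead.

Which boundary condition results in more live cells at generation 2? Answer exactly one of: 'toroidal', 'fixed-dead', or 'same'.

Answer: toroidal

Derivation:
Under TOROIDAL boundary, generation 2:
0001000
0001000
0010100
0001100
0000000
0000000
0000000
Population = 6

Under FIXED-DEAD boundary, generation 2:
0000000
0001000
0010100
0001100
0000000
0000000
0000000
Population = 5

Comparison: toroidal=6, fixed-dead=5 -> toroidal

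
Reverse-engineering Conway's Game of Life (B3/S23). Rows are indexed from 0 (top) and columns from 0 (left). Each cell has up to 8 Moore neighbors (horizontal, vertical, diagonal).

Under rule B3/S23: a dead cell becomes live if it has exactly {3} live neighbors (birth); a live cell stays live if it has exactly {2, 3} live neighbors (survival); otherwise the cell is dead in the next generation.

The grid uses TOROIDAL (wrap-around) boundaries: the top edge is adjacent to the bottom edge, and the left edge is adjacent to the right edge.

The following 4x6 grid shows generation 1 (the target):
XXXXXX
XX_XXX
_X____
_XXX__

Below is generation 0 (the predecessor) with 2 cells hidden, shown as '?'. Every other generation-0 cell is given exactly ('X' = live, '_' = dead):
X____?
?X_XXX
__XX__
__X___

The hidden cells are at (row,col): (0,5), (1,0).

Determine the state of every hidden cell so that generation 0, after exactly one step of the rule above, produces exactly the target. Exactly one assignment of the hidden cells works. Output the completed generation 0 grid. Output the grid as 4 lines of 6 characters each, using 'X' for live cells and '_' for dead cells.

Answer: X_____
_X_XXX
__XX__
__X___

Derivation:
Hidden generation-0 cells (in order): (0,5), (1,0).
A hidden cell only influences target cells in its own 3x3 neighborhood. Try each of the 2^2 = 4 assignments, step the completed generation 0 forward once under B3/S23, and compare with the target:
  (0,5)=_ (1,0)=_ -> step reproduces the target at every cell -> ACCEPT
  (0,5)=_ (1,0)=X -> step gives (0,1)='_' but target has 'X' -> reject
  (0,5)=X (1,0)=_ -> step gives (0,4)='_' but target has 'X' -> reject
  (0,5)=X (1,0)=X -> step gives (0,0)='_' but target has 'X' -> reject
Unique solution: (0,5)=dead, (1,0)=dead.
Check: live-neighbor counts of every cell in the completed generation 0:
233333
324332
234442
132311
Applying B3/S23 to generation 0 with these counts gives:
XXXXXX
XX_XXX
_X____
_XXX__
which matches the target exactly.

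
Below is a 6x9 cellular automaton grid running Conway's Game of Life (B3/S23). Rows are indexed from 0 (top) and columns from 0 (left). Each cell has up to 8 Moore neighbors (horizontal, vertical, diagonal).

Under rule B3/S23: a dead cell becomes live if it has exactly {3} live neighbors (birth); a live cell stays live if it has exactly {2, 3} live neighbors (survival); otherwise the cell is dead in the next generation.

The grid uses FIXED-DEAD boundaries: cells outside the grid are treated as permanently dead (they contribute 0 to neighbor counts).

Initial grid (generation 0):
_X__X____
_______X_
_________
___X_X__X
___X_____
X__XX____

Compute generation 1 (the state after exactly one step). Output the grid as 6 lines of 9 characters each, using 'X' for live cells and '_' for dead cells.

Answer: _________
_________
_________
____X____
__XX_____
___XX____

Derivation:
Simulating step by step:
Generation 0 (given above): 10 live cells
Generation 1: 5 live cells
(generation 1 grid is the final answer)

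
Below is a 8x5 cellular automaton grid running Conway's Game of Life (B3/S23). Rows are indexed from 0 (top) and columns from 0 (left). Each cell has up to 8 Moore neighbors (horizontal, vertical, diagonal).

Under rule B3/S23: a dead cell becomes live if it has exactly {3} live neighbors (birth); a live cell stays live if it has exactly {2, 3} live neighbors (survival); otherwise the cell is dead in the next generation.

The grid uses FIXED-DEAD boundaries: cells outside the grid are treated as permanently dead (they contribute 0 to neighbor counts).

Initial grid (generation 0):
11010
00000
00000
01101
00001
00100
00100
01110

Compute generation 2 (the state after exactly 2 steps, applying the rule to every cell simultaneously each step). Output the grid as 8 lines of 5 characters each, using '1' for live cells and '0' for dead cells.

Answer: 00000
00000
00000
00100
00110
00100
00010
00100

Derivation:
Simulating step by step:
Generation 0 (given above): 12 live cells
Generation 1: 7 live cells
00000
00000
00000
00010
01100
00010
00000
01110
Generation 2: 6 live cells
(generation 2 grid is the final answer)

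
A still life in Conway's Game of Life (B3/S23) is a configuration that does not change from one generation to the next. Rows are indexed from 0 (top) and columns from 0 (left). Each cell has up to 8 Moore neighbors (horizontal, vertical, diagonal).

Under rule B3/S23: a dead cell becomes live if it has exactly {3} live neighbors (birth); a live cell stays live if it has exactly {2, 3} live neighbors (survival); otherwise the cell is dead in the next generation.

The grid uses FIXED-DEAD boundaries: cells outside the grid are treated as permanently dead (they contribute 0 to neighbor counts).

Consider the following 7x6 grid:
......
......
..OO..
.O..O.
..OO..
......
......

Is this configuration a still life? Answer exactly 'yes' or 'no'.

Answer: yes

Derivation:
Compute generation 1 and compare to generation 0 (given above):
Generation 1:
......
......
..OO..
.O..O.
..OO..
......
......
The grids are IDENTICAL -> still life.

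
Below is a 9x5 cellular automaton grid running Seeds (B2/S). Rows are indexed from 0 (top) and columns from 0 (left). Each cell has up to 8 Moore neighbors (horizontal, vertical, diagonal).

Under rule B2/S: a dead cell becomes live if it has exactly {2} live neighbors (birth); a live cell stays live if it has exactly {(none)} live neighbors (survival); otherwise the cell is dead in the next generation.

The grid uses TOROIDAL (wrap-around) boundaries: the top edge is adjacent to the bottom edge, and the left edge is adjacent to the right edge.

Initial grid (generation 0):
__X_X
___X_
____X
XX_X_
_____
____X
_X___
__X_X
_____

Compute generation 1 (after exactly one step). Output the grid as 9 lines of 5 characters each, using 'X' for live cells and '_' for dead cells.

Answer: _____
X_X__
_X___
__X__
_XXX_
X____
__X_X
XX_X_
XXX_X

Derivation:
Simulating step by step:
Generation 0 (given above): 11 live cells
Generation 1: 17 live cells
(generation 1 grid is the final answer)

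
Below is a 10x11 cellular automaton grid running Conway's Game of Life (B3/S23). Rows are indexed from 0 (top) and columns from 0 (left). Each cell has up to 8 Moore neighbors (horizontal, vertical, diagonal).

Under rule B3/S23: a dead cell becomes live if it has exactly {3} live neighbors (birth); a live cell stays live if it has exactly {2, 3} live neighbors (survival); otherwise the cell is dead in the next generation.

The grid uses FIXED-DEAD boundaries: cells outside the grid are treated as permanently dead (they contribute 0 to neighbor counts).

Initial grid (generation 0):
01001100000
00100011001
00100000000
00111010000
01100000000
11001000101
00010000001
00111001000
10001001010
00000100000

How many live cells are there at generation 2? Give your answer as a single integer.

Answer: 35

Derivation:
Simulating step by step:
Generation 0 (given above): 30 live cells
Generation 1: 28 live cells
00000110000
01110110000
01100111000
00000000000
10001100000
11010000010
01000000010
00101000100
00001110100
00000000000
Generation 2: 35 live cells
00101110000
01010000000
01011101000
01001000000
11001000000
11101000000
11010000110
00011001110
00011101000
00000100000
Population at generation 2: 35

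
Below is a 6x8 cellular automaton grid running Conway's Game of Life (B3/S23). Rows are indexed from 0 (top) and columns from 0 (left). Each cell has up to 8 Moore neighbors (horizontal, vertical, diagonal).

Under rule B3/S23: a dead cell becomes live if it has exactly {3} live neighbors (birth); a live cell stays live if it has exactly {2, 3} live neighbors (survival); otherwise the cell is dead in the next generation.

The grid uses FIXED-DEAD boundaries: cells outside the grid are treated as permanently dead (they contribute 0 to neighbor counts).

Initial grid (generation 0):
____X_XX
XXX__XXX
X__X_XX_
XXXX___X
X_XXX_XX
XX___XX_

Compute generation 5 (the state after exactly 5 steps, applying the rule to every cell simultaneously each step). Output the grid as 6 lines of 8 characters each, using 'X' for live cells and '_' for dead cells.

Answer: __XX____
X___X___
XXX_X___
X___X___
____XX_X
_XXXXXXX

Derivation:
Simulating step by step:
Generation 0 (given above): 28 live cells
Generation 1: 20 live cells
_X_____X
XXXX____
___X_X__
X______X
____X__X
XXXXXXXX
Generation 2: 22 live cells
XX______
XX_XX___
X__XX___
____X_X_
X_X_X__X
_XXXXXXX
Generation 3: 18 live cells
XXX_____
___XX___
XXX_____
_X__X___
__X____X
_XX_XXXX
Generation 4: 19 live cells
_XXX____
___X____
XXX_X___
X__X____
__X_X__X
_XXX_XXX
Generation 5: 20 live cells
(generation 5 grid is the final answer)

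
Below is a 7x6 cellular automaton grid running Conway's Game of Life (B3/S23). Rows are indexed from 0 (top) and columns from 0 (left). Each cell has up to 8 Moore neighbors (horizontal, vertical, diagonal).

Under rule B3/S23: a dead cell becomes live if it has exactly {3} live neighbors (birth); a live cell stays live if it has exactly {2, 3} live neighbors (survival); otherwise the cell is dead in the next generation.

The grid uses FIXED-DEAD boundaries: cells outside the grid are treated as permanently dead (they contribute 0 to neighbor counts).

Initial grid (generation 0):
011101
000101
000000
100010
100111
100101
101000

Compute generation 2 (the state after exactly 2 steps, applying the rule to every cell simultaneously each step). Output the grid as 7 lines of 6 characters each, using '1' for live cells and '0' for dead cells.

Simulating step by step:
Generation 0 (given above): 17 live cells
Generation 1: 16 live cells
001100
000100
000010
000111
110101
101101
010000
Generation 2: 16 live cells
(generation 2 grid is the final answer)

Answer: 001100
001110
000001
001101
110001
100100
011000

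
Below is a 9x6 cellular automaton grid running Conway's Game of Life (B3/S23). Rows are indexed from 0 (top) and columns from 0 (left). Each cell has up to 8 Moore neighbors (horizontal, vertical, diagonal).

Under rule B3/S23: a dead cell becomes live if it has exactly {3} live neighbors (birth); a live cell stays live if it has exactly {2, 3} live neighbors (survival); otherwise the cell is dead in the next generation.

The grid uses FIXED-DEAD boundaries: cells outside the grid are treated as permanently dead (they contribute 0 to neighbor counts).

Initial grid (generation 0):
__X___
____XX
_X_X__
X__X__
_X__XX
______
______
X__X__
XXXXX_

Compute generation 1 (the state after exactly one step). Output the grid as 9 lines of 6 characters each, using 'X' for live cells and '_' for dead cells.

Simulating step by step:
Generation 0 (given above): 17 live cells
Generation 1: 17 live cells
(generation 1 grid is the final answer)

Answer: ______
__XXX_
__XX__
XX_X__
____X_
______
______
X__XX_
XXXXX_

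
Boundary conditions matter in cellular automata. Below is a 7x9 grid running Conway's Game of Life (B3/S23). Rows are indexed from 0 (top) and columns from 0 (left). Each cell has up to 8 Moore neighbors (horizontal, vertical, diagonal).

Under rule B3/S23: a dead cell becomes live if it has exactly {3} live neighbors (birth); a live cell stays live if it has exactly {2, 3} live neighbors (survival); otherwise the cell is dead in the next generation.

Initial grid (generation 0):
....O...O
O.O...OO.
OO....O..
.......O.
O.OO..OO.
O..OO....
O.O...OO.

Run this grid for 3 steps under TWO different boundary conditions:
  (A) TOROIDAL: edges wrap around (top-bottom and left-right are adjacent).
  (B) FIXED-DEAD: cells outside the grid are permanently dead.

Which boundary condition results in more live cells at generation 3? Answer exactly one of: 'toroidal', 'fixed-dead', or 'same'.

Under TOROIDAL boundary, generation 3:
O...O.O..
OO..OO...
OO...O...
O...OO.O.
O....O.O.
O.OO..OO.
OO.......
Population = 24

Under FIXED-DEAD boundary, generation 3:
......O..
OO.......
O...OO...
O...OO.O.
O...O..O.
.O.OO.OO.
.....O...
Population = 19

Comparison: toroidal=24, fixed-dead=19 -> toroidal

Answer: toroidal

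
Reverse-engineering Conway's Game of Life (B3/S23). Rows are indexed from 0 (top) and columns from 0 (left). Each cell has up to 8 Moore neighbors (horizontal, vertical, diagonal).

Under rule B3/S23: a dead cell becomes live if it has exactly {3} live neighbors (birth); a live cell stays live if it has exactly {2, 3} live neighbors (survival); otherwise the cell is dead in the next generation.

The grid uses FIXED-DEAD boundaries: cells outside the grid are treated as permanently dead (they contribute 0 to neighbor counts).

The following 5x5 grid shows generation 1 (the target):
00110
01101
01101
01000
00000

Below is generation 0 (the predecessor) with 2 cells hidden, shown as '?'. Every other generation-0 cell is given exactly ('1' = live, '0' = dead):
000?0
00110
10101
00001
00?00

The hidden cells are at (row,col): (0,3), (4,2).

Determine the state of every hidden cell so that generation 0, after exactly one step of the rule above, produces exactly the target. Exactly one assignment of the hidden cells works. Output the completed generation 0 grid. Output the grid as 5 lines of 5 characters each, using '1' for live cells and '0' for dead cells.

Answer: 00010
00110
10101
00001
00100

Derivation:
Hidden generation-0 cells (in order): (0,3), (4,2).
A hidden cell only influences target cells in its own 3x3 neighborhood. Try each of the 2^2 = 4 assignments, step the completed generation 0 forward once under B3/S23, and compare with the target:
  (0,3)=0 (4,2)=0 -> step gives (0,2)='0' but target has '1' -> reject
  (0,3)=0 (4,2)=1 -> step gives (0,2)='0' but target has '1' -> reject
  (0,3)=1 (4,2)=0 -> step gives (3,1)='0' but target has '1' -> reject
  (0,3)=1 (4,2)=1 -> step reproduces the target at every cell -> ACCEPT
Unique solution: (0,3)=live, (4,2)=live.
Check: live-neighbor counts of every cell in the completed generation 0:
01322
13343
03252
13241
01021
Applying B3/S23 to generation 0 with these counts gives:
00110
01101
01101
01000
00000
which matches the target exactly.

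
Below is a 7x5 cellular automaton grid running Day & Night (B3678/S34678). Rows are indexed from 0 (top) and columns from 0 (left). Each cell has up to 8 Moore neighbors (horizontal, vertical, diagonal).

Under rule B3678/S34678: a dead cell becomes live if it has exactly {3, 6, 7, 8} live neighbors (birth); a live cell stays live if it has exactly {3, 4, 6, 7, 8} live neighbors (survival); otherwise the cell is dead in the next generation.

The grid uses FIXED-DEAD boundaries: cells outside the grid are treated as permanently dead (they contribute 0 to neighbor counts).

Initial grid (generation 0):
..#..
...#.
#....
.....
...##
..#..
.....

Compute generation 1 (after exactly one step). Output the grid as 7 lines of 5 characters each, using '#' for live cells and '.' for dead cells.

Simulating step by step:
Generation 0 (given above): 6 live cells
Generation 1: 1 live cells
(generation 1 grid is the final answer)

Answer: .....
.....
.....
.....
.....
...#.
.....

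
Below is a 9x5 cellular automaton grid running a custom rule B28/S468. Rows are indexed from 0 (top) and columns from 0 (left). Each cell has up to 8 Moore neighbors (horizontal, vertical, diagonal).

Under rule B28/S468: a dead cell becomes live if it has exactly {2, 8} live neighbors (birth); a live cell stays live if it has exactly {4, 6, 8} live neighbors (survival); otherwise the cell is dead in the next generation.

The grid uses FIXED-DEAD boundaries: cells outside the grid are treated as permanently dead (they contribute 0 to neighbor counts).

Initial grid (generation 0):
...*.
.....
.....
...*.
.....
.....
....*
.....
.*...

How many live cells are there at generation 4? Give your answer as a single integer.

Answer: 0

Derivation:
Simulating step by step:
Generation 0 (given above): 4 live cells
Generation 1: 0 live cells
.....
.....
.....
.....
.....
.....
.....
.....
.....
Generation 2: 0 live cells
.....
.....
.....
.....
.....
.....
.....
.....
.....
Generation 3: 0 live cells
.....
.....
.....
.....
.....
.....
.....
.....
.....
Generation 4: 0 live cells
.....
.....
.....
.....
.....
.....
.....
.....
.....
Population at generation 4: 0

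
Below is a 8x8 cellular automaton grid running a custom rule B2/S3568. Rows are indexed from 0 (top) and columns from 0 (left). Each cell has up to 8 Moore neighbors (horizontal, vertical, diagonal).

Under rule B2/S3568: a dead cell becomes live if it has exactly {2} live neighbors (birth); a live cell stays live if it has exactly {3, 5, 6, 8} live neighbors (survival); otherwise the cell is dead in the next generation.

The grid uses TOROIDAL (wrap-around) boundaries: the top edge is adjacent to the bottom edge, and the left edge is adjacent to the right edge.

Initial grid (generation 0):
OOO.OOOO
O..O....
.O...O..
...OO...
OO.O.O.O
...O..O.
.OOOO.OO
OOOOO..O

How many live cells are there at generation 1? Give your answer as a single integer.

Simulating step by step:
Generation 0 (given above): 32 live cells
Generation 1: 14 live cells
OOO..OOO
........
O.......
.......O
...O....
........
..OO..O.
....O..O
Population at generation 1: 14

Answer: 14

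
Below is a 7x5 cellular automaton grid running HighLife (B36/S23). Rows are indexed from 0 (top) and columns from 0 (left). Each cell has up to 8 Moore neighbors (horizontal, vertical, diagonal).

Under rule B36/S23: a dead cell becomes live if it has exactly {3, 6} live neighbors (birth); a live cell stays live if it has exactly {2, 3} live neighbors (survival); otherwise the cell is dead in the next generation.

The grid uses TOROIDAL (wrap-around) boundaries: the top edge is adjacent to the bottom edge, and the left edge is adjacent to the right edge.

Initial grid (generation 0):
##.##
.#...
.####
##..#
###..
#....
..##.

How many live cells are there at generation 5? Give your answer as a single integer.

Answer: 9

Derivation:
Simulating step by step:
Generation 0 (given above): 18 live cells
Generation 1: 16 live cells
##.##
#.#..
#..##
..#..
..#..
#..##
..##.
Generation 2: 14 live cells
#....
..#..
#.###
.##.#
.##.#
.#..#
.....
Generation 3: 11 live cells
.....
#.#..
#...#
#....
#...#
.###.
#....
Generation 4: 16 live cells
.#...
##..#
#...#
.#...
#.###
.###.
.##..
Generation 5: 9 live cells
.....
.#..#
....#
.##..
#...#
.....
#..#.
Population at generation 5: 9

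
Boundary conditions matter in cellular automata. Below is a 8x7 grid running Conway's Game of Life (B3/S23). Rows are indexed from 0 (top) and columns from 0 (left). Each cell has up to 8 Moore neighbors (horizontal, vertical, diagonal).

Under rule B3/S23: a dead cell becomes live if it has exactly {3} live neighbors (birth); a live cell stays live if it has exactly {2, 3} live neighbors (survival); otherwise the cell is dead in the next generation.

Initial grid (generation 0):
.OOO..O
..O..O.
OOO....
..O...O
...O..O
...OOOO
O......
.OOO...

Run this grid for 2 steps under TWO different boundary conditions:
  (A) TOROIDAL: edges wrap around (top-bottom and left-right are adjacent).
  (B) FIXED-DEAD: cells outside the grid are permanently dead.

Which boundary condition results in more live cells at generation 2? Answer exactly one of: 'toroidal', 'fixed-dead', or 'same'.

Answer: toroidal

Derivation:
Under TOROIDAL boundary, generation 2:
.......
.O.O.OO
OOOO.OO
....OO.
.......
...O...
.OOO...
.O..OO.
Population = 19

Under FIXED-DEAD boundary, generation 2:
.OO....
.......
.OOO...
.O..O..
......O
...O..O
.O.O.OO
.OO....
Population = 16

Comparison: toroidal=19, fixed-dead=16 -> toroidal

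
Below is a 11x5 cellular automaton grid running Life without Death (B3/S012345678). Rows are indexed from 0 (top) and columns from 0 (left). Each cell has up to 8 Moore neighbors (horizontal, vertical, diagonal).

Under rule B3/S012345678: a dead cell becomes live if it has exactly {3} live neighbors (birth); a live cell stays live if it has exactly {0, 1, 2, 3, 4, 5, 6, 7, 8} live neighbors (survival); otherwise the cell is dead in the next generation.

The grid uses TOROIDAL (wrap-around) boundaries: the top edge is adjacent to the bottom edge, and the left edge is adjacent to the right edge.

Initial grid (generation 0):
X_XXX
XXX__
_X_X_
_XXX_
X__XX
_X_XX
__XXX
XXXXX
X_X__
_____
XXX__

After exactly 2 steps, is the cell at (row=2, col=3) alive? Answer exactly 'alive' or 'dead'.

Answer: alive

Derivation:
Simulating step by step:
Generation 0 (given above): 31 live cells
Generation 1: 34 live cells
X_XXX
XXX__
_X_XX
_XXX_
X__XX
_X_XX
__XXX
XXXXX
X_X__
X_X__
XXX__
Generation 2: 36 live cells
X_XXX
XXX__
_X_XX
_XXX_
X__XX
_X_XX
__XXX
XXXXX
X_X__
X_XXX
XXX__

Cell (2,3) at generation 2: 1 -> alive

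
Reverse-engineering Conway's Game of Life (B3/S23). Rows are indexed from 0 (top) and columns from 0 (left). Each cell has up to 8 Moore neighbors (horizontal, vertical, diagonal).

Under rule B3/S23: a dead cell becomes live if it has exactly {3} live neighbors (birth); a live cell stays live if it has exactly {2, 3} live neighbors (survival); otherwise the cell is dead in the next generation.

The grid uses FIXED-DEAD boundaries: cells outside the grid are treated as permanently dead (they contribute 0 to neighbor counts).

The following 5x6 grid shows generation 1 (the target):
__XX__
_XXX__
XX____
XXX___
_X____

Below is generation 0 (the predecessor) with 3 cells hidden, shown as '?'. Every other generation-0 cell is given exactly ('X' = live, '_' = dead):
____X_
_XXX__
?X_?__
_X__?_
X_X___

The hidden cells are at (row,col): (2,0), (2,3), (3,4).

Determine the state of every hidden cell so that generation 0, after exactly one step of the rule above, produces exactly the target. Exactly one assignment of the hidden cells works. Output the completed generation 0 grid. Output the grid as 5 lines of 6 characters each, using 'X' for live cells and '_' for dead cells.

Answer: ____X_
_XXX__
_X____
_X____
X_X___

Derivation:
Hidden generation-0 cells (in order): (2,0), (2,3), (3,4).
A hidden cell only influences target cells in its own 3x3 neighborhood. Try each of the 2^3 = 8 assignments, step the completed generation 0 forward once under B3/S23, and compare with the target:
  (2,0)=_ (2,3)=_ (3,4)=_ -> step reproduces the target at every cell -> ACCEPT
  (2,0)=_ (2,3)=_ (3,4)=X -> step gives (2,3)='X' but target has '_' -> reject
  (2,0)=_ (2,3)=X (3,4)=_ -> step gives (1,2)='_' but target has 'X' -> reject
  (2,0)=_ (2,3)=X (3,4)=X -> step gives (1,2)='_' but target has 'X' -> reject
  (2,0)=X (2,3)=_ (3,4)=_ -> step gives (1,0)='X' but target has '_' -> reject
  (2,0)=X (2,3)=_ (3,4)=X -> step gives (1,0)='X' but target has '_' -> reject
  (2,0)=X (2,3)=X (3,4)=_ -> step gives (1,0)='X' but target has '_' -> reject
  (2,0)=X (2,3)=X (3,4)=X -> step gives (1,0)='X' but target has '_' -> reject
Unique solution: (2,0)=dead, (2,3)=dead, (3,4)=dead.
Check: live-neighbor counts of every cell in the completed generation 0:
123311
223221
335210
333100
131100
Applying B3/S23 to generation 0 with these counts gives:
__XX__
_XXX__
XX____
XXX___
_X____
which matches the target exactly.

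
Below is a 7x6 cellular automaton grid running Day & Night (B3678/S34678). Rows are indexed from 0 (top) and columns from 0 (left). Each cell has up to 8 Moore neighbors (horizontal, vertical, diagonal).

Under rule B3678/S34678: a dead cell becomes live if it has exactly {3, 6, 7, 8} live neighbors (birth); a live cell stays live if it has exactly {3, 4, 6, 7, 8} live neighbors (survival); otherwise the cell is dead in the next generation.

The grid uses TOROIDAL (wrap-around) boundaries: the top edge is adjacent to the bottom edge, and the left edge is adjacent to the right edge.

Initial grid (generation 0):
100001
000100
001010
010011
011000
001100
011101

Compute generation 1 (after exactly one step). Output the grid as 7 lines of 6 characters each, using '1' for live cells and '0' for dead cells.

Answer: 110100
000011
000011
110000
111010
101110
011100

Derivation:
Simulating step by step:
Generation 0 (given above): 16 live cells
Generation 1: 20 live cells
(generation 1 grid is the final answer)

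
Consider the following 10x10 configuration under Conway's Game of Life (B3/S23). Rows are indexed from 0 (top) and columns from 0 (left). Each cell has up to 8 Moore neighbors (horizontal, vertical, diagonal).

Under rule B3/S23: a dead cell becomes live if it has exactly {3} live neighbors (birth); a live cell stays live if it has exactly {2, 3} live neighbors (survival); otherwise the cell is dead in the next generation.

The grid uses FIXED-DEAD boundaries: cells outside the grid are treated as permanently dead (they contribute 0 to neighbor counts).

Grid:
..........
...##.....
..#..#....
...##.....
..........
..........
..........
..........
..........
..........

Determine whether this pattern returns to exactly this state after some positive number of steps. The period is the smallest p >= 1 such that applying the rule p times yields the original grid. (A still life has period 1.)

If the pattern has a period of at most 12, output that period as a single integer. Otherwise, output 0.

Answer: 1

Derivation:
Simulating and comparing each generation to the original:
Gen 0 (original, given above): 6 live cells
Gen 1: 6 live cells, MATCHES original -> period = 1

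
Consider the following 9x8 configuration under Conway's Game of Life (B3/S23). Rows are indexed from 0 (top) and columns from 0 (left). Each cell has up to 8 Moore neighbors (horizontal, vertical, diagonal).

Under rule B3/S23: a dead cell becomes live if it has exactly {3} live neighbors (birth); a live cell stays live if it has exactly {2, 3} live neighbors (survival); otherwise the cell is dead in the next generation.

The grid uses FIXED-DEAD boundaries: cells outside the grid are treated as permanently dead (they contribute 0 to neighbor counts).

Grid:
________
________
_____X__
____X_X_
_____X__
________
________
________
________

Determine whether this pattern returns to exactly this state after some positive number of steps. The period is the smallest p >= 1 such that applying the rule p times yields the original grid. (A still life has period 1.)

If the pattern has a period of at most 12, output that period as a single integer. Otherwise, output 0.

Simulating and comparing each generation to the original:
Gen 0 (original, given above): 4 live cells
Gen 1: 4 live cells, MATCHES original -> period = 1

Answer: 1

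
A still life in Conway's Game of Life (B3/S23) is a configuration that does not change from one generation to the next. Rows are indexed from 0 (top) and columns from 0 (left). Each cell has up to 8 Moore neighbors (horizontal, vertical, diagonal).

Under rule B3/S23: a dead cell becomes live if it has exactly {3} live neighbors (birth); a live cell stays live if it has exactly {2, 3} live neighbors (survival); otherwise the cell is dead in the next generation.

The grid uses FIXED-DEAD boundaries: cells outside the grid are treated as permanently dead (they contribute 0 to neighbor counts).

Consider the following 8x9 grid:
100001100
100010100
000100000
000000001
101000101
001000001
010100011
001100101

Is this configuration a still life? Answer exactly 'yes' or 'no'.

Answer: no

Derivation:
Compute generation 1 and compare to generation 0 (given above):
Generation 1:
000001100
000010100
000000000
000000010
010000001
001100001
010100001
001100001
Cell (0,0) differs: gen0=1 vs gen1=0 -> NOT a still life.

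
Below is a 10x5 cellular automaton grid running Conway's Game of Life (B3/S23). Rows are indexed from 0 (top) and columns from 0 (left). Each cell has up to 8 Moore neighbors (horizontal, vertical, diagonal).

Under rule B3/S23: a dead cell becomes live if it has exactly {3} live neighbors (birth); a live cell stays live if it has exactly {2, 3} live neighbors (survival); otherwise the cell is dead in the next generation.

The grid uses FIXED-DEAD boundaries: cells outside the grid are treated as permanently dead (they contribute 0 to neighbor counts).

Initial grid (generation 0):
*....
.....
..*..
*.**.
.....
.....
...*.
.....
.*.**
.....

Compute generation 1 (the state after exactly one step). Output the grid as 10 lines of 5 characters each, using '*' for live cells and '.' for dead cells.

Answer: .....
.....
.***.
.***.
.....
.....
.....
..***
.....
.....

Derivation:
Simulating step by step:
Generation 0 (given above): 9 live cells
Generation 1: 9 live cells
(generation 1 grid is the final answer)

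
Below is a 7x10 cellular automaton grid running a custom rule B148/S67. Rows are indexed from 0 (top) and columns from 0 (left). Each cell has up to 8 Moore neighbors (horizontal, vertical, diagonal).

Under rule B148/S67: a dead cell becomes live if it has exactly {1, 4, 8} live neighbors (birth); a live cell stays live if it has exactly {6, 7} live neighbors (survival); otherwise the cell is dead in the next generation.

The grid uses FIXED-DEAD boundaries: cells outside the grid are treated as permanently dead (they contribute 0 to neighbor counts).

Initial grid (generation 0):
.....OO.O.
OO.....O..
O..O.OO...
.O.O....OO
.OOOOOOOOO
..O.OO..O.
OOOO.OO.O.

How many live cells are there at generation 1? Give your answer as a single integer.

Answer: 13

Derivation:
Simulating step by step:
Generation 0 (given above): 34 live cells
Generation 1: 13 live cells
..O.O....O
...O.O...O
.OO.......
..........
..........
..O.OO...O
....O.....
Population at generation 1: 13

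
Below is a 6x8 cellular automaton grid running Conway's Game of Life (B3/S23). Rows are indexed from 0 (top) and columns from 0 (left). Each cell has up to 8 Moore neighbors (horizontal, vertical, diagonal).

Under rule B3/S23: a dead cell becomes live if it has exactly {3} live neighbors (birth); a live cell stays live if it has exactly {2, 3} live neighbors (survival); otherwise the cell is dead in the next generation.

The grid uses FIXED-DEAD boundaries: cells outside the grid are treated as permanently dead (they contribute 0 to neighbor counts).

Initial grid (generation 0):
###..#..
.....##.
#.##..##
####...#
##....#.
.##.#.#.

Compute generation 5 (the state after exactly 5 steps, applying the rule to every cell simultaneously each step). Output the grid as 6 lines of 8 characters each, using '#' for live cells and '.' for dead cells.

Simulating step by step:
Generation 0 (given above): 23 live cells
Generation 1: 22 live cells
.#...##.
#..###.#
#..###.#
...#...#
.....###
###..#..
Generation 2: 19 live cells
.....##.
####...#
..#..#.#
...#...#
.##.##.#
.#...#..
Generation 3: 25 live cells
.##...#.
.#####.#
....#..#
.#.#.#.#
.#####..
.##.###.
Generation 4: 15 live cells
.#..###.
.#..##.#
.#.....#
.#...#..
#.......
.#....#.
Generation 5: 16 live cells
(generation 5 grid is the final answer)

Answer: ....#.#.
###.#..#
###.##..
##......
##......
........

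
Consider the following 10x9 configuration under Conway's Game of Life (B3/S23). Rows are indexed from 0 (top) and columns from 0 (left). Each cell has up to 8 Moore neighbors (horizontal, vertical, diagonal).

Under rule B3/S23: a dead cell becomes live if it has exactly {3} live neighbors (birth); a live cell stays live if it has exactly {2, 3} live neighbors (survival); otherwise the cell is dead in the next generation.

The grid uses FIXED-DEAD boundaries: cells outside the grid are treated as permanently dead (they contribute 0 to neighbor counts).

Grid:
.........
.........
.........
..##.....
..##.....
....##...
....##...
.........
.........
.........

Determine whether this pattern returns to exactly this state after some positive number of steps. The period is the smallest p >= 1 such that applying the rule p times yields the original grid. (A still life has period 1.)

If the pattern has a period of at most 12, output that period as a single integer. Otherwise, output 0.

Simulating and comparing each generation to the original:
Gen 0 (original, given above): 8 live cells
Gen 1: 6 live cells, differs from original
Gen 2: 8 live cells, MATCHES original -> period = 2

Answer: 2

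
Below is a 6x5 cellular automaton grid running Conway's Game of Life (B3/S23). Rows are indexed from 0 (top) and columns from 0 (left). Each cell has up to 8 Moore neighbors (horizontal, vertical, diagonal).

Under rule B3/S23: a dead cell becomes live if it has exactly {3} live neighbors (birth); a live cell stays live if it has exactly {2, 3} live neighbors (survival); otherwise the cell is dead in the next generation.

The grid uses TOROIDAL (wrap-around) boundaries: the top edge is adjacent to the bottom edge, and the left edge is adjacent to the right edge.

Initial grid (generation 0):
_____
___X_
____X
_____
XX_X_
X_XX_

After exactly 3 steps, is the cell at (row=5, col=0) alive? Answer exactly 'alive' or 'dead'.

Answer: alive

Derivation:
Simulating step by step:
Generation 0 (given above): 8 live cells
Generation 1: 11 live cells
__XXX
_____
_____
X___X
XX_X_
X_XX_
Generation 2: 9 live cells
_XX_X
___X_
_____
XX__X
___X_
X____
Generation 3: 17 live cells
XXXXX
__XX_
X___X
X___X
_X___
XXXXX

Cell (5,0) at generation 3: 1 -> alive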